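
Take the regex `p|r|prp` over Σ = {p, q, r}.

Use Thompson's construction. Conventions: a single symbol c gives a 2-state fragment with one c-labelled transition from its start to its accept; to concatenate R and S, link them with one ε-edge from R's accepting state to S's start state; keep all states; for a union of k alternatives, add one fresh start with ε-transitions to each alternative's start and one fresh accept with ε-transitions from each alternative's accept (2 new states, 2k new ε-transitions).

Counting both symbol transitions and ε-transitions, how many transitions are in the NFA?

Building bottom-up:
Each of the 5 symbol leaves contributes 1 transition (1 symbol, 0 ε).
  prp : 5 transitions (3 symbol, 2 ε)
  p|r|prp : 13 transitions (5 symbol, 8 ε)

13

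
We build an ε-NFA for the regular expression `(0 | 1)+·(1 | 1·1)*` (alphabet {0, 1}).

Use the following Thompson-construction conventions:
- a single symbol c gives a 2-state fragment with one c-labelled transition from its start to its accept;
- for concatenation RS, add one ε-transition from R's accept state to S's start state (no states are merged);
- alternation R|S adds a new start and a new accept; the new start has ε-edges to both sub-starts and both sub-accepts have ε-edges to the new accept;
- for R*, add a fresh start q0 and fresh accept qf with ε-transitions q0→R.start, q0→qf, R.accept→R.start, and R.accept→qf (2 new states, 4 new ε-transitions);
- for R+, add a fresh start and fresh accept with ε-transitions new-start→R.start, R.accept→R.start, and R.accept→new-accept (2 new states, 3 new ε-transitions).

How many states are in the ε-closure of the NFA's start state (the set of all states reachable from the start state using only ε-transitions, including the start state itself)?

4

Work bottom-up. For each fragment F, track |ε-closure(F.start)| and whether F's accept lies in that closure (i.e. whether F accepts ε). A single-symbol fragment has closure size 1 and does not accept ε.
  0 | 1 — new start ε-reaches every alternative's start; none of them accept ε, so the new accept is not reached: C = 1 + 1 + 1 = 3
  (0 | 1)+ — new start ε-reaches only the body's start; the new accept needs a symbol first: C = 1 + 3 = 4
  1·1 — C equals the left operand's closure size = 1 (its accept is not ε-reachable, so the closure stops there)
  1 | 1·1 — new start ε-reaches every alternative's start; none of them accept ε, so the new accept is not reached: C = 1 + 1 + 1 = 3
  (1 | 1·1)* — the star's fresh start ε-reaches both the body's start and the fresh accept: C = 2 + 3 = 5
  (0 | 1)+·(1 | 1·1)* — same as the first factor's closure: C = 4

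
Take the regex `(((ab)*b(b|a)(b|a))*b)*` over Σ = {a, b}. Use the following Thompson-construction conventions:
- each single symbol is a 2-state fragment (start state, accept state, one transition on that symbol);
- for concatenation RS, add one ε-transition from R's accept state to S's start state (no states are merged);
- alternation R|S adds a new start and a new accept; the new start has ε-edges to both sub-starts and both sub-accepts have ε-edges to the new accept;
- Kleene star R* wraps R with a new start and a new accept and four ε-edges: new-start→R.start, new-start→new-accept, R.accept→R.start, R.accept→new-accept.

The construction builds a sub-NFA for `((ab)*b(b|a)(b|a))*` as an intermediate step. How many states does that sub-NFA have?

Fragment for `((ab)*b(b|a)(b|a))*`:
Each of the 7 symbol leaves contributes a 2-state fragment.
  ab → 4 states
  (ab)* → 6 states
  b|a → 6 states
  b|a → 6 states
  (ab)*b(b|a)(b|a) → 20 states
  ((ab)*b(b|a)(b|a))* → 22 states

22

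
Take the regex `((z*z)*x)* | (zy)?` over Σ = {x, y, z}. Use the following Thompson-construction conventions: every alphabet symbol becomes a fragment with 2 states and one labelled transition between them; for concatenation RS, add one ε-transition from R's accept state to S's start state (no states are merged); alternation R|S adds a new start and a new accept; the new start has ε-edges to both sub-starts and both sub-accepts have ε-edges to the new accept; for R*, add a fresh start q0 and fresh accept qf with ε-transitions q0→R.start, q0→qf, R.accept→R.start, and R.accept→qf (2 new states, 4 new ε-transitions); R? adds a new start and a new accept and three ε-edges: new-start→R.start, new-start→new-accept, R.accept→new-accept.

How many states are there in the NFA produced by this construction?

20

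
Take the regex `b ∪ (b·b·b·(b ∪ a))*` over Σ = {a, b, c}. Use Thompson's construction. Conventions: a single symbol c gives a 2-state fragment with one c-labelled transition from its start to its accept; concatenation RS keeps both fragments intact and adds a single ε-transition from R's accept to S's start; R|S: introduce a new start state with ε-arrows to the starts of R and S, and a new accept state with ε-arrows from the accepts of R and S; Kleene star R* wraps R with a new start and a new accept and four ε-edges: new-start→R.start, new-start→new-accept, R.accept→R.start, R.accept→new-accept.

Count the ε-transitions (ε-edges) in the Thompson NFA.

Bottom-up over the parse tree:
Each of the 6 symbol leaves contributes 0 ε-transitions.
  b ∪ a — 4 ε-transitions
  b·b·b·(b ∪ a) — 7 ε-transitions
  (b·b·b·(b ∪ a))* — 11 ε-transitions
  b ∪ (b·b·b·(b ∪ a))* — 15 ε-transitions

15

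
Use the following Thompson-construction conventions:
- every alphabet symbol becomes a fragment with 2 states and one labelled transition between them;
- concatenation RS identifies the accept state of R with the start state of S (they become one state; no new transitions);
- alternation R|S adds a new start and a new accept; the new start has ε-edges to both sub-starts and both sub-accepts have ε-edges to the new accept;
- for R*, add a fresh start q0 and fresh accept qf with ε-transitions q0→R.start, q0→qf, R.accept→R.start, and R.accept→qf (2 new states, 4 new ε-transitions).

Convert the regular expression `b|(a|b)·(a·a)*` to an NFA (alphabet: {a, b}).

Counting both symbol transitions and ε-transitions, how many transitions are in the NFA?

Building bottom-up:
Each of the 5 symbol leaves contributes 1 transition (1 symbol, 0 ε).
  a|b → 6 transitions (2 symbol, 4 ε)
  a·a → 2 transitions (2 symbol, 0 ε)
  (a·a)* → 6 transitions (2 symbol, 4 ε)
  (a|b)·(a·a)* → 12 transitions (4 symbol, 8 ε)
  b|(a|b)·(a·a)* → 17 transitions (5 symbol, 12 ε)

17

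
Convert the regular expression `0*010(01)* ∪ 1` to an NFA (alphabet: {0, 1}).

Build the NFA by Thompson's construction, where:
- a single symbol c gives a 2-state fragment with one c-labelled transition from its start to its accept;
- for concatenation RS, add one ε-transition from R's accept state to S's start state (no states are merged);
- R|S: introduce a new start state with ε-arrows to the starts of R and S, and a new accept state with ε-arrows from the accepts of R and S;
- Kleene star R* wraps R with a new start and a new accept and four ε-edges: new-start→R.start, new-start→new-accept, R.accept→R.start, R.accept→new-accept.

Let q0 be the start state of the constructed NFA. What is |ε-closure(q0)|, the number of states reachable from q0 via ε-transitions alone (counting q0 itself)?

Let C(F) = |ε-closure(F.start)| within fragment F, and note whether F accepts ε. Symbol fragments have C = 1 and do not accept ε. Then:
  0* → the star's fresh start ε-reaches both the body's start and the fresh accept: |ε-closure| = 2 + 1 = 3
  01 → same as the first factor's closure: |ε-closure| = 1
  (01)* → new start has ε-edges to the inner start and to the new accept, so |ε-closure| = 2 + 1 = 3
  0*010(01)* → |ε-closure| = 3 + 1 = 4 (closure spills across the concat boundary because the left factor accepts ε)
  0*010(01)* ∪ 1 → new start ε-reaches every alternative's start; none of them accept ε, so the new accept is not reached: |ε-closure| = 1 + 4 + 1 = 6

6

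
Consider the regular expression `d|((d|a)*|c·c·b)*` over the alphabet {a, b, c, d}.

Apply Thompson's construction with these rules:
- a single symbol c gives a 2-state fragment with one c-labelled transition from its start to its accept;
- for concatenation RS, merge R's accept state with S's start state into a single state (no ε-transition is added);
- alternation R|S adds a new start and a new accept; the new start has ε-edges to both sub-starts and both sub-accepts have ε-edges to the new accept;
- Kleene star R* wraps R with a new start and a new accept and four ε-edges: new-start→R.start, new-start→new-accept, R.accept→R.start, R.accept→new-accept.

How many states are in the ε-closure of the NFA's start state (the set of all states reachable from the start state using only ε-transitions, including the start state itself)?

13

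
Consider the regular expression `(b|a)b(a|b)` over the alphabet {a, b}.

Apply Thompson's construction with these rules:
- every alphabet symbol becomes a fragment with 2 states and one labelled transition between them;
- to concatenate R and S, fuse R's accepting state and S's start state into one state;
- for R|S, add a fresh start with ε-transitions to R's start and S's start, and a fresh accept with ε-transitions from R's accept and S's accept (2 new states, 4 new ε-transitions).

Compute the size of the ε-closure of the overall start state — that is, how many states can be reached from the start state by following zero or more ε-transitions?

3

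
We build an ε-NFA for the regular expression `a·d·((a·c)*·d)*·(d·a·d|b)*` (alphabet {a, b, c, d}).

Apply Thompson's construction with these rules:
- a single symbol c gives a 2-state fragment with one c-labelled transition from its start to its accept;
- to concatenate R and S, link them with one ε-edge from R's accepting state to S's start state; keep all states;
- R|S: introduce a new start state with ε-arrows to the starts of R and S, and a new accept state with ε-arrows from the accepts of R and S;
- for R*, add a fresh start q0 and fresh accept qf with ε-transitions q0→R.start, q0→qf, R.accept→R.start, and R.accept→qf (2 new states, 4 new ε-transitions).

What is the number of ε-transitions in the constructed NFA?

By structural recursion:
Each of the 9 symbol leaves contributes 0 ε-transitions.
  a·c : 1 ε-transition
  (a·c)* : 5 ε-transitions
  (a·c)*·d : 6 ε-transitions
  ((a·c)*·d)* : 10 ε-transitions
  d·a·d : 2 ε-transitions
  d·a·d|b : 6 ε-transitions
  (d·a·d|b)* : 10 ε-transitions
  a·d·((a·c)*·d)*·(d·a·d|b)* : 23 ε-transitions

23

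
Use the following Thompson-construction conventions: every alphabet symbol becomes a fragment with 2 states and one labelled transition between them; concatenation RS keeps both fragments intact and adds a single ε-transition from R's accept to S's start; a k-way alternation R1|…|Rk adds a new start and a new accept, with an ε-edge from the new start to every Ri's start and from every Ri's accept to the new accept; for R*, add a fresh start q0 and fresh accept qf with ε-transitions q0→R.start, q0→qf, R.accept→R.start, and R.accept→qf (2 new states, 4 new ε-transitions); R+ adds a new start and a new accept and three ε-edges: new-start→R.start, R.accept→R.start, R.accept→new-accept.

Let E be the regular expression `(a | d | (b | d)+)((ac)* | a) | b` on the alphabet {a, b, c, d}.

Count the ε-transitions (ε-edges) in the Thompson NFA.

Recursing over subexpressions:
Each of the 8 symbol leaves contributes 0 ε-transitions.
  b | d → 4 ε-transitions
  (b | d)+ → 7 ε-transitions
  a | d | (b | d)+ → 13 ε-transitions
  ac → 1 ε-transition
  (ac)* → 5 ε-transitions
  (ac)* | a → 9 ε-transitions
  (a | d | (b | d)+)((ac)* | a) → 23 ε-transitions
  (a | d | (b | d)+)((ac)* | a) | b → 27 ε-transitions

27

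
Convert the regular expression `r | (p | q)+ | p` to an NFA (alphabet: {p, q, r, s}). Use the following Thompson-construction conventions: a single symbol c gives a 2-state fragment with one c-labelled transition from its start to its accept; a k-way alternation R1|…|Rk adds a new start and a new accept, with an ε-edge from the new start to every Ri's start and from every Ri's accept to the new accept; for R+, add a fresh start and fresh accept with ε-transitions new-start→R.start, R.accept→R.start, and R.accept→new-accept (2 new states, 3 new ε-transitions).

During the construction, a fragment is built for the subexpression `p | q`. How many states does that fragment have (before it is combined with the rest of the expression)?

Fragment for `p | q`:
Each of the 2 symbol leaves contributes a 2-state fragment.
  p | q = 6 states

6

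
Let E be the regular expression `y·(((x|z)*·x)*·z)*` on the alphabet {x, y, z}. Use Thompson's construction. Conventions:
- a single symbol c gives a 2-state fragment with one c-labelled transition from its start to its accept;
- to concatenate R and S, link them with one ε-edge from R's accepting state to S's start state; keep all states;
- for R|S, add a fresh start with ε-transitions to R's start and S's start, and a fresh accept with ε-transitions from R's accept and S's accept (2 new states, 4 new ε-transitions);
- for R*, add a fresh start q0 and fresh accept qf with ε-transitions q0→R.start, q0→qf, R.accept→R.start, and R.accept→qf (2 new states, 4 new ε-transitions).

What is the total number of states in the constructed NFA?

By structural recursion:
Each of the 5 symbol leaves contributes a 2-state fragment.
  x|z — 6 states
  (x|z)* — 8 states
  (x|z)*·x — 10 states
  ((x|z)*·x)* — 12 states
  ((x|z)*·x)*·z — 14 states
  (((x|z)*·x)*·z)* — 16 states
  y·(((x|z)*·x)*·z)* — 18 states

18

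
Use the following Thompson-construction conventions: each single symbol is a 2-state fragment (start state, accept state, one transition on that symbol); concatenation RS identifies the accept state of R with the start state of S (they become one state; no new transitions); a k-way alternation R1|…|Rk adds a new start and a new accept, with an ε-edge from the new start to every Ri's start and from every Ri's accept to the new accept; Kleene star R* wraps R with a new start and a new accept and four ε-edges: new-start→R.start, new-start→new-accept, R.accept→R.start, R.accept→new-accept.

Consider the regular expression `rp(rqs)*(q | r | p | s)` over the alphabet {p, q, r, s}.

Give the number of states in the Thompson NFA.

Bottom-up over the parse tree:
Each of the 9 symbol leaves contributes a 2-state fragment.
  rqs = 4 states
  (rqs)* = 6 states
  q | r | p | s = 10 states
  rp(rqs)*(q | r | p | s) = 17 states

17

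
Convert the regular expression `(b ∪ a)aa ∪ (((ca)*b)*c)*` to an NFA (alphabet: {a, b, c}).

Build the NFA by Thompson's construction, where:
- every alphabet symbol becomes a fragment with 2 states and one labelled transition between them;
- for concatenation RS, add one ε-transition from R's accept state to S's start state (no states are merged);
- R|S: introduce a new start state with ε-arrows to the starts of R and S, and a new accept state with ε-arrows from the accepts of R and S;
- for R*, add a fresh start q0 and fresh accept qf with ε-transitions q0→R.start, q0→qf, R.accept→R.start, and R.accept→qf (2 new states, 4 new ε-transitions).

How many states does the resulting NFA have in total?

26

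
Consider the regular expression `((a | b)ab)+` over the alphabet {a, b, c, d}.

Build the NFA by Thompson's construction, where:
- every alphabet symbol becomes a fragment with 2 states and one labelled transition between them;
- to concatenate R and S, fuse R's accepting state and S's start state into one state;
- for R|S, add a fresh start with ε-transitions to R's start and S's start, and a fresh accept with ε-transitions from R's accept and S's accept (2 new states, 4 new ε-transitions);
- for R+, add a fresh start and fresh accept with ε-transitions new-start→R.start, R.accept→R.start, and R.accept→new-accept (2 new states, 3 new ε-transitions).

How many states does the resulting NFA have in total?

10

Building bottom-up:
Each of the 4 symbol leaves contributes a 2-state fragment.
  a | b → 6 states
  (a | b)ab → 8 states
  ((a | b)ab)+ → 10 states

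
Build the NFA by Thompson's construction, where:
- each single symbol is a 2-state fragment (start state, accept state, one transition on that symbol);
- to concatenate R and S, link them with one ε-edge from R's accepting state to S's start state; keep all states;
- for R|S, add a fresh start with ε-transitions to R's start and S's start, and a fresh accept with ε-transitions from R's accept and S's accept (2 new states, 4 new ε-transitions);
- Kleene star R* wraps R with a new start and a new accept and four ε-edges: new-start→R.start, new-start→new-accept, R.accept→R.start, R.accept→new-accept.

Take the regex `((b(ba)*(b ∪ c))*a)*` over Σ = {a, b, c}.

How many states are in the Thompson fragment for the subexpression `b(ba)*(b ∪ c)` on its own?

Fragment for `b(ba)*(b ∪ c)`:
Each of the 5 symbol leaves contributes a 2-state fragment.
  ba → 4 states
  (ba)* → 6 states
  b ∪ c → 6 states
  b(ba)*(b ∪ c) → 14 states

14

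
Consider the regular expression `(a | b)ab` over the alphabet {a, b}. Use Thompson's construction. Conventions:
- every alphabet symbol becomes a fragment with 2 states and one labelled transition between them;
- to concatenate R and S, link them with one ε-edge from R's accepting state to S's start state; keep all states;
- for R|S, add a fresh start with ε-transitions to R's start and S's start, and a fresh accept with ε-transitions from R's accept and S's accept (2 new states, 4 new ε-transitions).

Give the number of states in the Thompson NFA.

10

Per subexpression:
Each of the 4 symbol leaves contributes a 2-state fragment.
  a | b = 6 states
  (a | b)ab = 10 states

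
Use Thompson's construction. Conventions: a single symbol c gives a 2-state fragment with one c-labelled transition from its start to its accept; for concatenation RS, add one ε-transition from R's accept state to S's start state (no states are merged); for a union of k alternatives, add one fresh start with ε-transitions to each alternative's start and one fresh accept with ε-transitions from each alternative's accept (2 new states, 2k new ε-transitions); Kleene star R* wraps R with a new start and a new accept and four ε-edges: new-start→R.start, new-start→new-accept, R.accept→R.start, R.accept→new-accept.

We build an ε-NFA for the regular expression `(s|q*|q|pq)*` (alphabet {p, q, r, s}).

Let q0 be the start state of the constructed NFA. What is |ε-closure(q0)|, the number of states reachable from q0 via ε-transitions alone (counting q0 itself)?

Let C(F) = |ε-closure(F.start)| within fragment F, and note whether F accepts ε. Symbol fragments have C = 1 and do not accept ε. Then:
  q* — the star's fresh start ε-reaches both the body's start and the fresh accept: |closure| = 2 + 1 = 3
  pq — |closure| equals the left operand's closure size = 1 (its accept is not ε-reachable, so the closure stops there)
  s|q*|q|pq — |closure| = 1 (new start) + (1 + 3 + 1 + 1) + 1 (new accept, since some branch ε-reaches its own accept) = 8
  (s|q*|q|pq)* — the star's fresh start ε-reaches both the body's start and the fresh accept: |closure| = 2 + 8 = 10

10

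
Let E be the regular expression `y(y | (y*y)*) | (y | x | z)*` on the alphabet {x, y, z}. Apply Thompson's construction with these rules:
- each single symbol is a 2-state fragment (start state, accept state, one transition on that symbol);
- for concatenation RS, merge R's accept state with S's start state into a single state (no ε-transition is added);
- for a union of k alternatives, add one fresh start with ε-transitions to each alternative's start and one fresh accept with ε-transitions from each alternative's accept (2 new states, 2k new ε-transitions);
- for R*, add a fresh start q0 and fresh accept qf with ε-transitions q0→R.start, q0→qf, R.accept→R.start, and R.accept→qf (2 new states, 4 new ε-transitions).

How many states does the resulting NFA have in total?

24

Per subexpression:
Each of the 7 symbol leaves contributes a 2-state fragment.
  y* → 4 states
  y*y → 5 states
  (y*y)* → 7 states
  y | (y*y)* → 11 states
  y(y | (y*y)*) → 12 states
  y | x | z → 8 states
  (y | x | z)* → 10 states
  y(y | (y*y)*) | (y | x | z)* → 24 states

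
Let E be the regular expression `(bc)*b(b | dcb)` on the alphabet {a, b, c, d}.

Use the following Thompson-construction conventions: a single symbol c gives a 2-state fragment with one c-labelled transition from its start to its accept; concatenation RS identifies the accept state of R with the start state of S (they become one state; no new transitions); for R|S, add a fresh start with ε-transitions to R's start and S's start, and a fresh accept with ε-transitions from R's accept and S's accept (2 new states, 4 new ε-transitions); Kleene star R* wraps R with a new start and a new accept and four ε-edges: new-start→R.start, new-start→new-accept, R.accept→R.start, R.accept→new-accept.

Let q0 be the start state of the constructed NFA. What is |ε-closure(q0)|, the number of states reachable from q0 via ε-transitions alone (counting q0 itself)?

3

Let C(F) = |ε-closure(F.start)| within fragment F, and note whether F accepts ε. Symbol fragments have C = 1 and do not accept ε. Then:
  bc → C equals the left operand's closure size = 1 (its accept is not ε-reachable, so the closure stops there)
  (bc)* → new start has ε-edges to the inner start and to the new accept, so C = 2 + 1 = 3
  dcb → C equals the left operand's closure size = 1 (its accept is not ε-reachable, so the closure stops there)
  b | dcb → new start ε-reaches every alternative's start; none of them accept ε, so the new accept is not reached: C = 1 + 1 + 1 = 3
  (bc)*b(b | dcb) → the left operand accepts ε, so the closure extends into the next operand (the shared merged state is already counted); C = 3 + (1−1) = 3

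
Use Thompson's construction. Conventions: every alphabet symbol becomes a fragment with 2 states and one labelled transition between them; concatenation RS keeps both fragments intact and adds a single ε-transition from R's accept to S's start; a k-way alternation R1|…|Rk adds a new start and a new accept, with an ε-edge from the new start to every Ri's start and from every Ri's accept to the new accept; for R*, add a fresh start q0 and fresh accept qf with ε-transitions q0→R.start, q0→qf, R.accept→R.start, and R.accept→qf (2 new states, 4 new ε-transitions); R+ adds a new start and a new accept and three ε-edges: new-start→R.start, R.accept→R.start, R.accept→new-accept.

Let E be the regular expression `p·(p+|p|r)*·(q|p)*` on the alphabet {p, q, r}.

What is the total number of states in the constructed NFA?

22

Building bottom-up:
Each of the 6 symbol leaves contributes a 2-state fragment.
  p+ = 4 states
  p+|p|r = 10 states
  (p+|p|r)* = 12 states
  q|p = 6 states
  (q|p)* = 8 states
  p·(p+|p|r)*·(q|p)* = 22 states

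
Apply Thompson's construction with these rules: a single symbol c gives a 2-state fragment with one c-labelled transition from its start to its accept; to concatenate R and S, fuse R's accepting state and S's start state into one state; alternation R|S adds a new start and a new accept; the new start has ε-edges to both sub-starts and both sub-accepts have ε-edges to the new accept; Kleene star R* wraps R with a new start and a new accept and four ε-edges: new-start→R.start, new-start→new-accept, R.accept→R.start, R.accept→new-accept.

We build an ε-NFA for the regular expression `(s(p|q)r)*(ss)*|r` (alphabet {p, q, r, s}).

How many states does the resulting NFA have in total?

Per subexpression:
Each of the 7 symbol leaves contributes a 2-state fragment.
  p|q : 6 states
  s(p|q)r : 8 states
  (s(p|q)r)* : 10 states
  ss : 3 states
  (ss)* : 5 states
  (s(p|q)r)*(ss)* : 14 states
  (s(p|q)r)*(ss)*|r : 18 states

18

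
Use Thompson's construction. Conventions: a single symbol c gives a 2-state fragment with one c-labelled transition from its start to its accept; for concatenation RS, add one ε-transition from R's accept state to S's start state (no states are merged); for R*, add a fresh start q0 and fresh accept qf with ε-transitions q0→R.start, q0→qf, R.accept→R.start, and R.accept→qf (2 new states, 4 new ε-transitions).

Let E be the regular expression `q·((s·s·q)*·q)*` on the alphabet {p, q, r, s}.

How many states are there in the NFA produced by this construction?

14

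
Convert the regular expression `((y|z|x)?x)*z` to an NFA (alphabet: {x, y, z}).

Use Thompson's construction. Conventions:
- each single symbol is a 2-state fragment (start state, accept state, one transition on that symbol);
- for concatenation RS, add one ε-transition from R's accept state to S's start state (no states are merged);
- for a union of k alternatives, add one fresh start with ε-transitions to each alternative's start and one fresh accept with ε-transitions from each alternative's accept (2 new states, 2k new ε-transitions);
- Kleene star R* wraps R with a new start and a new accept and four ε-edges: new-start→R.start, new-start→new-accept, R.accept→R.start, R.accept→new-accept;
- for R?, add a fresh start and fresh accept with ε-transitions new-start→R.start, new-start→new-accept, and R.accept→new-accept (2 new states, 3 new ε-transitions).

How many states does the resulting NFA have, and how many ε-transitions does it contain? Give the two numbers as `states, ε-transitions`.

16, 15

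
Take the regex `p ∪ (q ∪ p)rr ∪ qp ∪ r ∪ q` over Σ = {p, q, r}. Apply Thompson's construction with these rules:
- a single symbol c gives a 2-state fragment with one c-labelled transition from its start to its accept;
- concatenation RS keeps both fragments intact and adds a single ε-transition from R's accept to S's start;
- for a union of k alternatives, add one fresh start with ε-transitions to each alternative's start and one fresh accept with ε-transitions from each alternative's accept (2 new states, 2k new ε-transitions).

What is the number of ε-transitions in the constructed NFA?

Building bottom-up:
Each of the 9 symbol leaves contributes 0 ε-transitions.
  q ∪ p = 4 ε-transitions
  (q ∪ p)rr = 6 ε-transitions
  qp = 1 ε-transition
  p ∪ (q ∪ p)rr ∪ qp ∪ r ∪ q = 17 ε-transitions

17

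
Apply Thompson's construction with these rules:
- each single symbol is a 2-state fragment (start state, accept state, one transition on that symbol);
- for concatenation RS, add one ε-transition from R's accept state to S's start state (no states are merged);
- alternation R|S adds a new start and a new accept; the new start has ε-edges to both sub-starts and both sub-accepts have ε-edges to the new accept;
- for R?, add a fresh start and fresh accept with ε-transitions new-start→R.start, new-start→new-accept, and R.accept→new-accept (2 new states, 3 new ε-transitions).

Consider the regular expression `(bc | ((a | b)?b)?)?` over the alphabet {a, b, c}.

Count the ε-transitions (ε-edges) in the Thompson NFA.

Bottom-up over the parse tree:
Each of the 5 symbol leaves contributes 0 ε-transitions.
  bc → 1 ε-transition
  a | b → 4 ε-transitions
  (a | b)? → 7 ε-transitions
  (a | b)?b → 8 ε-transitions
  ((a | b)?b)? → 11 ε-transitions
  bc | ((a | b)?b)? → 16 ε-transitions
  (bc | ((a | b)?b)?)? → 19 ε-transitions

19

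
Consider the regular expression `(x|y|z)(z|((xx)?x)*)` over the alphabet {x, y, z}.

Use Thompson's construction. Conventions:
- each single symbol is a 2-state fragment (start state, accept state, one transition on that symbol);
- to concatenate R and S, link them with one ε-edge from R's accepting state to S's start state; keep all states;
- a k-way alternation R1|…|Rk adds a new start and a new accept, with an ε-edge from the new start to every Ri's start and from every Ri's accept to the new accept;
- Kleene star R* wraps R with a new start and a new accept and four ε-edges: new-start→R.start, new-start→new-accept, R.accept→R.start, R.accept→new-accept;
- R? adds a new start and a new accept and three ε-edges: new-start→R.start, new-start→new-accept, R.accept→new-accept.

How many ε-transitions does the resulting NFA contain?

Recursing over subexpressions:
Each of the 7 symbol leaves contributes 0 ε-transitions.
  x|y|z — 6 ε-transitions
  xx — 1 ε-transition
  (xx)? — 4 ε-transitions
  (xx)?x — 5 ε-transitions
  ((xx)?x)* — 9 ε-transitions
  z|((xx)?x)* — 13 ε-transitions
  (x|y|z)(z|((xx)?x)*) — 20 ε-transitions

20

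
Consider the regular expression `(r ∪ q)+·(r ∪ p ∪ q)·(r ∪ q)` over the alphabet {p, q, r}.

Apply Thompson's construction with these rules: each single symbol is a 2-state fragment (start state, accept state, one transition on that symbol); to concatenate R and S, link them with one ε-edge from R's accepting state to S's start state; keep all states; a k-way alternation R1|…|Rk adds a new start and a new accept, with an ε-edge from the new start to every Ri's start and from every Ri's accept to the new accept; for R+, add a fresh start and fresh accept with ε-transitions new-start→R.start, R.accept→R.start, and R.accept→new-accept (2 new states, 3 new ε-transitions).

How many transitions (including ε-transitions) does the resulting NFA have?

By structural recursion:
Each of the 7 symbol leaves contributes 1 transition (1 symbol, 0 ε).
  r ∪ q = 6 transitions (2 symbol, 4 ε)
  (r ∪ q)+ = 9 transitions (2 symbol, 7 ε)
  r ∪ p ∪ q = 9 transitions (3 symbol, 6 ε)
  r ∪ q = 6 transitions (2 symbol, 4 ε)
  (r ∪ q)+·(r ∪ p ∪ q)·(r ∪ q) = 26 transitions (7 symbol, 19 ε)

26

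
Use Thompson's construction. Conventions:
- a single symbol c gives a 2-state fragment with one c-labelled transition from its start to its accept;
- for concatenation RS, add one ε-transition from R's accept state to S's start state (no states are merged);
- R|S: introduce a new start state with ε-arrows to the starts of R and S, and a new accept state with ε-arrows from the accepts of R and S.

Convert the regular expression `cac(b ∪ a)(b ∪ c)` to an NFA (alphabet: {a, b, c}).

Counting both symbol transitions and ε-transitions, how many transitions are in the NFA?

19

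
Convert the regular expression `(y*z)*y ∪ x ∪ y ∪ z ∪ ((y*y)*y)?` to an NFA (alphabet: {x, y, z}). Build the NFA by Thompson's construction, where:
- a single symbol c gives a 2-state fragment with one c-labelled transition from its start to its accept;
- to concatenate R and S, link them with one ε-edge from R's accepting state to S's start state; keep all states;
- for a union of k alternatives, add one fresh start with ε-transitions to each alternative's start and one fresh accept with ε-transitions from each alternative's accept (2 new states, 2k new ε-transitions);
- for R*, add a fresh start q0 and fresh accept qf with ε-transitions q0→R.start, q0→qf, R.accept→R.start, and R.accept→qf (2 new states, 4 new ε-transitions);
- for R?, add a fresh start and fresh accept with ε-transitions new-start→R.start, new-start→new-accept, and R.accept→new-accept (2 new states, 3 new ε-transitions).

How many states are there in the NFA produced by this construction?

30

Recursing over subexpressions:
Each of the 9 symbol leaves contributes a 2-state fragment.
  y* = 4 states
  y*z = 6 states
  (y*z)* = 8 states
  (y*z)*y = 10 states
  y* = 4 states
  y*y = 6 states
  (y*y)* = 8 states
  (y*y)*y = 10 states
  ((y*y)*y)? = 12 states
  (y*z)*y ∪ x ∪ y ∪ z ∪ ((y*y)*y)? = 30 states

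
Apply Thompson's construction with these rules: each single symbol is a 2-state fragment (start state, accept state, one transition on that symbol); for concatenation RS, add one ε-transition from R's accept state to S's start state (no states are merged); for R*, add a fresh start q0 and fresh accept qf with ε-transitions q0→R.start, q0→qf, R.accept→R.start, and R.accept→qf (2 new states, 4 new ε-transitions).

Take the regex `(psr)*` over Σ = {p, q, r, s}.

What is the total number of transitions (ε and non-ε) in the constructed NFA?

9

Recursing over subexpressions:
Each of the 3 symbol leaves contributes 1 transition (1 symbol, 0 ε).
  psr → 5 transitions (3 symbol, 2 ε)
  (psr)* → 9 transitions (3 symbol, 6 ε)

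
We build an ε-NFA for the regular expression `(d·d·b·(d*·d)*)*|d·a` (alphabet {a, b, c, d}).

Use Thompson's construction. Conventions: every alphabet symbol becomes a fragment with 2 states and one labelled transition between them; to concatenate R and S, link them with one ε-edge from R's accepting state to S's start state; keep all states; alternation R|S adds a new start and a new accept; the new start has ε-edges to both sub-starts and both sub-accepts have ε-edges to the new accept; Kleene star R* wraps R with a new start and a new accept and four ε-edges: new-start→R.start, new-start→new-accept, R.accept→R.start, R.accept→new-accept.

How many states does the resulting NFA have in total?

Per subexpression:
Each of the 7 symbol leaves contributes a 2-state fragment.
  d* — 4 states
  d*·d — 6 states
  (d*·d)* — 8 states
  d·d·b·(d*·d)* — 14 states
  (d·d·b·(d*·d)*)* — 16 states
  d·a — 4 states
  (d·d·b·(d*·d)*)*|d·a — 22 states

22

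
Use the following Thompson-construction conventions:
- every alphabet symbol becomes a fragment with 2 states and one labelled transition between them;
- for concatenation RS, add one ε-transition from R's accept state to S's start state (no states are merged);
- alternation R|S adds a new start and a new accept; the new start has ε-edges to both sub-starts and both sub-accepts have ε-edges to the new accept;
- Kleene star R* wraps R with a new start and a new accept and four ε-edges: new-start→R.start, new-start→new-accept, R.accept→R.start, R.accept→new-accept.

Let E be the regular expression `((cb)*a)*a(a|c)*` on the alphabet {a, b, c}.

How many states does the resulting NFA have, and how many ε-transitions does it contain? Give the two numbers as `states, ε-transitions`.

20, 20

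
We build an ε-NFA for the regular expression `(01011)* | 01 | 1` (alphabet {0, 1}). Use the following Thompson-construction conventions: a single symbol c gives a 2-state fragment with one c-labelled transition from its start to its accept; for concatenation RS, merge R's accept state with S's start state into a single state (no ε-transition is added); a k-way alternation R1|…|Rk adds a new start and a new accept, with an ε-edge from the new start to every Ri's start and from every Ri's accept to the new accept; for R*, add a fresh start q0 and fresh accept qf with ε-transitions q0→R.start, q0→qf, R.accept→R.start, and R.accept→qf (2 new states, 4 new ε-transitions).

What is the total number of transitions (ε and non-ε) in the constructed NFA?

18

Building bottom-up:
Each of the 8 symbol leaves contributes 1 transition (1 symbol, 0 ε).
  01011 → 5 transitions (5 symbol, 0 ε)
  (01011)* → 9 transitions (5 symbol, 4 ε)
  01 → 2 transitions (2 symbol, 0 ε)
  (01011)* | 01 | 1 → 18 transitions (8 symbol, 10 ε)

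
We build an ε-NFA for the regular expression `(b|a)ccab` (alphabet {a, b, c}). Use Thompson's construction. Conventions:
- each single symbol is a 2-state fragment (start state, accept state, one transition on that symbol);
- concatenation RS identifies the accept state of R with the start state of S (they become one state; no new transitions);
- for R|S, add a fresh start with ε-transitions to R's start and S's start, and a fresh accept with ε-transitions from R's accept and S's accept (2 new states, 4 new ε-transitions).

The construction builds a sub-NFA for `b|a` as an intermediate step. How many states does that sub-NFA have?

Fragment for `b|a`:
Each of the 2 symbol leaves contributes a 2-state fragment.
  b|a → 6 states

6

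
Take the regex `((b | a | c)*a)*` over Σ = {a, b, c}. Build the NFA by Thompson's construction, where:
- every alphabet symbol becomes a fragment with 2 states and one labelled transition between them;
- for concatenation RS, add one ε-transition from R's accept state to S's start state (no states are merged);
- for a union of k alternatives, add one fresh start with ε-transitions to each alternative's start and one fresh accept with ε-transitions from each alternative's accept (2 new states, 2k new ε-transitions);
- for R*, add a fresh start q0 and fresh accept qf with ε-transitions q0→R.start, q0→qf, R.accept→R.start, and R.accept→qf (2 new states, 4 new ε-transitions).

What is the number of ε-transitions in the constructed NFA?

15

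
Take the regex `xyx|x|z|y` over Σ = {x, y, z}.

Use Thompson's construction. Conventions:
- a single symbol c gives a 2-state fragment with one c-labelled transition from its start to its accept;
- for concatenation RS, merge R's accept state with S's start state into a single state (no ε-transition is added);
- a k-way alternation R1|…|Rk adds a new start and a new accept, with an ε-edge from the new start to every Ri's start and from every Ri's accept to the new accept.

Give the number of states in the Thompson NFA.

12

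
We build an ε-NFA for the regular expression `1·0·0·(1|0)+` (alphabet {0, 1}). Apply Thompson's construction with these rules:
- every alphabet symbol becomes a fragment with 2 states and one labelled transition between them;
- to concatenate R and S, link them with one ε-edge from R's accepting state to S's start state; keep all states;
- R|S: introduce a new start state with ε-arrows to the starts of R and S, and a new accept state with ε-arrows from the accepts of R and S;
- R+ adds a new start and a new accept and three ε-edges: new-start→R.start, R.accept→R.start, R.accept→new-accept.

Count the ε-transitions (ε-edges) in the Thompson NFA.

By structural recursion:
Each of the 5 symbol leaves contributes 0 ε-transitions.
  1|0 — 4 ε-transitions
  (1|0)+ — 7 ε-transitions
  1·0·0·(1|0)+ — 10 ε-transitions

10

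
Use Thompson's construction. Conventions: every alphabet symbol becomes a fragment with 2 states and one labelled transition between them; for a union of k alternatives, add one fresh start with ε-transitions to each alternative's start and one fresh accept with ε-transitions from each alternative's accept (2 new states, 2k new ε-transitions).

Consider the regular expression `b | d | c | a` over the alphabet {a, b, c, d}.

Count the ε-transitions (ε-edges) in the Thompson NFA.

8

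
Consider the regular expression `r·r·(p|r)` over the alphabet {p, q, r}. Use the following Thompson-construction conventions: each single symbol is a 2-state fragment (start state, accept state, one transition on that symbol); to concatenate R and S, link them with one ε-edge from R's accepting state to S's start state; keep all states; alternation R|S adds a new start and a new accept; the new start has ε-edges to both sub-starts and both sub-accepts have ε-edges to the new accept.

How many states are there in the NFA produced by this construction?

10

By structural recursion:
Each of the 4 symbol leaves contributes a 2-state fragment.
  p|r → 6 states
  r·r·(p|r) → 10 states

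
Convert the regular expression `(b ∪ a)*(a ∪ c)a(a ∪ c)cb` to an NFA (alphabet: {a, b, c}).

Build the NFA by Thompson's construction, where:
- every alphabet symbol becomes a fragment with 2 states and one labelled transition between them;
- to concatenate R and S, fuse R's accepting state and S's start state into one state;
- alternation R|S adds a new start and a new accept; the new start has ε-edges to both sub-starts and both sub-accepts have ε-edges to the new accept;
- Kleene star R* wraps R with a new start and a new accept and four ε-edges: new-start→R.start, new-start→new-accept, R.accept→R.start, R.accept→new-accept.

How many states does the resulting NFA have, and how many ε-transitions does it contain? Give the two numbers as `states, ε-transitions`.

21, 16

Per subexpression:
Each of the 9 symbol leaves contributes 2 states and 0 ε-transitions.
  b ∪ a = 6 states, 4 ε-transitions
  (b ∪ a)* = 8 states, 8 ε-transitions
  a ∪ c = 6 states, 4 ε-transitions
  a ∪ c = 6 states, 4 ε-transitions
  (b ∪ a)*(a ∪ c)a(a ∪ c)cb = 21 states, 16 ε-transitions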